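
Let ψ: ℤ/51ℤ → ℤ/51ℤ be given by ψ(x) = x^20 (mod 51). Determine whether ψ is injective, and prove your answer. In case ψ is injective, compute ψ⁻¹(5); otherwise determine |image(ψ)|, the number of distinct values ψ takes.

10

ψ(1) = 1^20 = 1.
ψ(4): Repeated squaring mod 51: 4^1 ≡ 4, 4^2 ≡ 4² = 16, 4^4 ≡ 16² = 256 ≡ 1, 4^8 ≡ 1² = 1, 4^16 ≡ 1² = 1. Since 20 = 16 + 4, 4^20 ≡ 1·1: 1·1 = 1. So 4^20 ≡ 1 (mod 51).
So ψ(1) = ψ(4) = 1 while 1 ≠ 4, therefore ψ is not injective.
Since ψ is not injective, we determine |image(ψ)|. Computing x^20 mod 51 for each x (by repeated squaring, reducing mod 51 at every step), the values ψ(0), ψ(1), …, ψ(50) are: 0, 1, 16, 30, 1, 13, 21, 4, 16, 33, 4, 4, 30, 1, 13, 33, 1, 34, 18, 16, 13, 18, 13, 4, 21, 16, 16, 21, 4, 13, 18, 13, 16, 18, 34, 1, 33, 13, 1, 30, 4, 4, 33, 16, 4, 21, 13, 1, 30, 16, 1.
The distinct values are {0, 1, 4, 13, 16, 18, 21, 30, 33, 34}; there are 10 of them.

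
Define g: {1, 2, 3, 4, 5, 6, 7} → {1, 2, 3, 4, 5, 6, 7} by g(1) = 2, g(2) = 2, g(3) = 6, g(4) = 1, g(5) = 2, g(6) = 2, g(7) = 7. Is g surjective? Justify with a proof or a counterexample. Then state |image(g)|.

No element maps to 3, so g is not surjective.
The image of g is {1, 2, 6, 7}, which has 4 elements.

4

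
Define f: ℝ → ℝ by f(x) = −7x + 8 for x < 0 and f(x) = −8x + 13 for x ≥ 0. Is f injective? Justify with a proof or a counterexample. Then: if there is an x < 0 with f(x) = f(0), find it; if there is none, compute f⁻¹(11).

-5/7

Both pieces are strictly decreasing (slopes −7 and −8), so each is injective on its own interval.
The left piece maps (−∞, 0) onto (8, ∞); the right piece maps [0, ∞) onto (−∞, 13].
These images overlap. In particular f(0) = 13 (right piece), and solving −7x + 8 = 13 on the left piece gives x = −5/7 < 0.
So f(−5/7) = f(0) with −5/7 ≠ 0, and f is not injective. This x = −5/7 is the requested value below 0.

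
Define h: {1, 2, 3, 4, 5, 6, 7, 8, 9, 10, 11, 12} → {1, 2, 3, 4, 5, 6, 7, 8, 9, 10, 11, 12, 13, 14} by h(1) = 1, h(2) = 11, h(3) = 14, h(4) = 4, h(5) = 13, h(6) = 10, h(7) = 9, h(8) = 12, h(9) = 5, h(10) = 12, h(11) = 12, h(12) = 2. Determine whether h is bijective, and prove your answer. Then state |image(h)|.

h(8) = 12 = h(10) with 8 ≠ 10, so h is not injective, hence not bijective.
The image of h is {1, 2, 4, 5, 9, 10, 11, 12, 13, 14}, which has 10 elements.

10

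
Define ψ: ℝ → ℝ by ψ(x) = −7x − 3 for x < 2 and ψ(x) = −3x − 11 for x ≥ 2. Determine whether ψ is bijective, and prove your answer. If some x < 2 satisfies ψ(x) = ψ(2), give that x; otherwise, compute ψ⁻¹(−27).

Both pieces are strictly decreasing (slopes −7 and −3), so each is injective on its own interval.
The left piece maps (−∞, 2) onto (−17, ∞); the right piece maps [2, ∞) onto (−∞, −17].
Since −17 = −17, the images partition ℝ: ψ is injective and surjective, hence bijective.
Because the two images are disjoint, no x < 2 has ψ(x) = ψ(2), so we compute ψ⁻¹(−27): −27 lies in (−∞, −17], so solve −3x − 11 = −27: x = (−27 + 11)/(−3) = 16/3.

16/3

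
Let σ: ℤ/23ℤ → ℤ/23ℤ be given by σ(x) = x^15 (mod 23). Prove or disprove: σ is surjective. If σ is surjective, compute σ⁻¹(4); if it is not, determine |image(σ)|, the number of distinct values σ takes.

Since 23 is prime, the nonzero elements of ℤ/23ℤ form a cyclic group of order 22.
As gcd(15, 22) = 1, raising to the 15th power is a bijection on this group: if s^15 ≡ t^15 then (st^{−1})^15 = 1, and the only element of order dividing gcd(15, 22) = 1 is 1, so s = t.
With σ(0) = 0 this makes σ injective on all of ℤ/23ℤ, hence bijective (finite equal-size domain and codomain). In particular σ is surjective.
Since σ is surjective, we find the preimage of 4. The inverse of x ↦ x^15 on (ℤ/23ℤ)^× is x ↦ x^3, because 15·3 = 45 = 2·22 + 1 ≡ 1 (mod 22) and x^{22} = 1 for x ≠ 0 (Fermat). So σ⁻¹(4) = 4^3 mod 23.
Repeated squaring mod 23: 4^1 ≡ 4, 4^2 ≡ 4² = 16. Since 3 = 2 + 1, 4^3 ≡ 16·4: 16·4 = 64 ≡ 18. So 4^3 ≡ 18 (mod 23).
Hence σ⁻¹(4) = 18.

18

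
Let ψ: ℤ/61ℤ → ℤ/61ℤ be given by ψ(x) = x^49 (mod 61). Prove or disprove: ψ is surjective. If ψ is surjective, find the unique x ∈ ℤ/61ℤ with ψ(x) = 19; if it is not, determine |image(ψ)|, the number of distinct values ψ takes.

36

Since 61 is prime, the nonzero elements of ℤ/61ℤ form a cyclic group of order 60.
As gcd(49, 60) = 1, raising to the 49th power is a bijection on this group: if a^49 ≡ b^49 then (ab^{−1})^49 = 1, and the only element of order dividing gcd(49, 60) = 1 is 1, so a = b.
With ψ(0) = 0 this makes ψ injective on all of ℤ/61ℤ, hence bijective (finite equal-size domain and codomain). In particular ψ is surjective.
Since ψ is surjective, we find the preimage of 19. The inverse of x ↦ x^49 on (ℤ/61ℤ)^× is x ↦ x^49, because 49·49 = 2401 = 40·60 + 1 ≡ 1 (mod 60) and x^{60} = 1 for x ≠ 0 (Fermat). So ψ⁻¹(19) = 19^49 mod 61.
Repeated squaring mod 61: 19^1 ≡ 19, 19^2 ≡ 19² = 361 ≡ 56, 19^4 ≡ 56² = 3136 ≡ 25, 19^8 ≡ 25² = 625 ≡ 15, 19^16 ≡ 15² = 225 ≡ 42, 19^32 ≡ 42² = 1764 ≡ 56. Since 49 = 32 + 16 + 1, 19^49 ≡ 56·42·19: 56·42 = 2352 ≡ 34, then 34·19 = 646 ≡ 36. So 19^49 ≡ 36 (mod 61).
Hence ψ⁻¹(19) = 36.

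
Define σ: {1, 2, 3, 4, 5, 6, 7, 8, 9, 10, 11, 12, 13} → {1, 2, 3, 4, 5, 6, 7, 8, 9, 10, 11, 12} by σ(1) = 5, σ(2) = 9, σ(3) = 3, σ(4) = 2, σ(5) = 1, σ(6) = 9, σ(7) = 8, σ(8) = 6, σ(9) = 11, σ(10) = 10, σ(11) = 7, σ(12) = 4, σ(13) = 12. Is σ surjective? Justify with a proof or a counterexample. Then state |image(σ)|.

Every element of the codomain has a preimage: 1 = σ(5), 2 = σ(4), 3 = σ(3), 4 = σ(12), 5 = σ(1), 6 = σ(8), 7 = σ(11), 8 = σ(7), 9 = σ(2), 10 = σ(10), 11 = σ(9), 12 = σ(13).
Thus σ is surjective.
The image of σ is {1, 2, 3, 4, 5, 6, 7, 8, 9, 10, 11, 12}, which has 12 elements.

12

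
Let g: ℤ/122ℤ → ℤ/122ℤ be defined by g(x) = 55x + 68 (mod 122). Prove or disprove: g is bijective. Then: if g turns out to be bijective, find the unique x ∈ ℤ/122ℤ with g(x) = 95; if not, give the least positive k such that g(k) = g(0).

If g(s) = g(t), then 55s ≡ 55t (mod 122). Because gcd(55, 122) = 1, we may cancel 55 to get s ≡ t (mod 122).
We now compute 55⁻¹ mod 122 explicitly. Euclid's algorithm: 122 = 2·55 + 12, 55 = 4·12 + 7, 12 = 1·7 + 5, 7 = 1·5 + 2, 5 = 2·2 + 1; back-substituting gives 1 = 71·55 − 32·122, so 55⁻¹ ≡ 71 (mod 122).
Then y ↦ 71(y − 68) is a two-sided inverse to g, so every y ∈ ℤ/122ℤ has a preimage.
So g is bijective.
Since g is bijective, we find g⁻¹(95): we need 55x ≡ 95 − 68 ≡ 27 (mod 122). Using 55⁻¹ = 71: x ≡ 71·27 = 1917 = 15·122 + 87, so x = 87.
Check: g(87) = 55·87 + 68 = 4853 = 39·122 + 95 ≡ 95 (mod 122).

87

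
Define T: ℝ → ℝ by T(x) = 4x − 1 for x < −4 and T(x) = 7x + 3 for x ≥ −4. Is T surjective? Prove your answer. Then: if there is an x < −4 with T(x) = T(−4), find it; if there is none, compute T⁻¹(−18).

Both pieces are strictly increasing (slopes 4 and 7), so each is injective on its own interval.
The left piece maps (−∞, −4) onto (−∞, −17); the right piece maps [−4, ∞) onto [−25, ∞).
The union (−∞, −17) ∪ [−25, ∞) covers ℝ, so T is surjective.
For the follow-up: the images overlap, so an x < −4 with T(x) = T(−4) exists. T(−4) = −25; solving 4x − 1 = −25 for x < −4 gives x = (−25 + 1)/4 = −6.

-6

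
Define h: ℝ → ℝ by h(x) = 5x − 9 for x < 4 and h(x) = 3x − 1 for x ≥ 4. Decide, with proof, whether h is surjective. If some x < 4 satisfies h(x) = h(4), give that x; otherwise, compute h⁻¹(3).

Both pieces are strictly increasing (slopes 5 and 3), so each is injective on its own interval.
The left piece maps (−∞, 4) onto (−∞, 11); the right piece maps [4, ∞) onto [11, ∞).
These images together cover ℝ, so h is surjective.
Because the two images are disjoint, no x < 4 has h(x) = h(4), so we compute h⁻¹(3): 3 lies in (−∞, 11), so solve 5x − 9 = 3: x = (3 + 9)/5 = 12/5.

12/5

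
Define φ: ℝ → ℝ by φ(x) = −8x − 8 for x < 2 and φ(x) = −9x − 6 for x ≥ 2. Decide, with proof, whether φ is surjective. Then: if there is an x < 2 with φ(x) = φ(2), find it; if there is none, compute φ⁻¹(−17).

Both pieces are strictly decreasing (slopes −8 and −9), so each is injective on its own interval.
The left piece maps (−∞, 2) onto (−24, ∞); the right piece maps [2, ∞) onto (−∞, −24].
These images together cover ℝ, so φ is surjective.
Because the two images are disjoint, no x < 2 has φ(x) = φ(2), so we compute φ⁻¹(−17): −17 lies in (−24, ∞), so solve −8x − 8 = −17: x = (−17 + 8)/(−8) = 9/8.

9/8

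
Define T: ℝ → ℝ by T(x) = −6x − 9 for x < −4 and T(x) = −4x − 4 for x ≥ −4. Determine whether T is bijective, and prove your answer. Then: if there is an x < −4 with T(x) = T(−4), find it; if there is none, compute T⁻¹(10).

-7/2

Both pieces are strictly decreasing (slopes −6 and −4), so each is injective on its own interval.
The left piece maps (−∞, −4) onto (15, ∞); the right piece maps [−4, ∞) onto (−∞, 12].
The images leave a gap (15 has no preimage), so T is not surjective, hence not bijective.
Because the two images are disjoint, no x < −4 has T(x) = T(−4), so we compute T⁻¹(10): 10 lies in (−∞, 12], so solve −4x − 4 = 10: x = (10 + 4)/(−4) = −7/2.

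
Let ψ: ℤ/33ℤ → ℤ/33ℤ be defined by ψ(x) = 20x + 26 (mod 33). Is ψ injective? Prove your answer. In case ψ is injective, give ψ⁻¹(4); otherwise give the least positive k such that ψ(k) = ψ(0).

22

Suppose ψ(u) = ψ(v) in ℤ/33ℤ. Then 20u + 26 ≡ 20v + 26 (mod 33), hence 20(u − v) ≡ 0 (mod 33).
Since gcd(20, 33) = 1, 20 is invertible modulo 33, so u − v ≡ 0 (mod 33), i.e. u = v.
Hence ψ is injective.
We now compute 20⁻¹ mod 33 explicitly. Euclid's algorithm: 33 = 1·20 + 13, 20 = 1·13 + 7, 13 = 1·7 + 6, 7 = 1·6 + 1; back-substituting gives 1 = 5·20 − 3·33, so 20⁻¹ ≡ 5 (mod 33).
Since ψ is injective, we find ψ⁻¹(4): we need 20x ≡ 4 − 26 ≡ 11 (mod 33). Using 20⁻¹ = 5: x ≡ 5·11 = 55 = 1·33 + 22, so x = 22.
Check: ψ(22) = 20·22 + 26 = 466 = 14·33 + 4 ≡ 4 (mod 33).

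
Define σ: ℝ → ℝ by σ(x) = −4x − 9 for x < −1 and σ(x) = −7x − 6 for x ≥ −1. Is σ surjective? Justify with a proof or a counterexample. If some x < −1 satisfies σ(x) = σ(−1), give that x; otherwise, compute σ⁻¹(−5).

Both pieces are strictly decreasing (slopes −4 and −7), so each is injective on its own interval.
The left piece maps (−∞, −1) onto (−5, ∞); the right piece maps [−1, ∞) onto (−∞, 1].
The union (−5, ∞) ∪ (−∞, 1] covers ℝ, so σ is surjective.
For the follow-up: the images overlap, so an x < −1 with σ(x) = σ(−1) exists. σ(−1) = 1; solving −4x − 9 = 1 for x < −1 gives x = (1 + 9)/(−4) = −5/2.

-5/2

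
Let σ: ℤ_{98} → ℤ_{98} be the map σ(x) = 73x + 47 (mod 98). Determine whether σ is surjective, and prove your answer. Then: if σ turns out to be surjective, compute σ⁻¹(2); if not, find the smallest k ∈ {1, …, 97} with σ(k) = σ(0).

Recall: σ is surjective if every y in the codomain equals σ(x) for some x in the domain.
Since gcd(73, 98) = 1, 73 is invertible modulo 98. Euclid's algorithm: 98 = 1·73 + 25, 73 = 2·25 + 23, 25 = 1·23 + 2, 23 = 11·2 + 1; back-substituting gives 1 = 47·73 − 35·98, so 73⁻¹ ≡ 47 (mod 98).
Then y ↦ 47(y − 47) is a two-sided inverse to σ, so every y ∈ ℤ_{98} has a preimage.
Hence σ is surjective.
Since σ is surjective, we compute σ⁻¹(2): solve 73x + 47 ≡ 2 (mod 98), i.e. 73x ≡ 53 (mod 98).
Multiplying by 73⁻¹ = 47 gives x ≡ 47·53 = 2491 = 25·98 + 41 ≡ 41 (mod 98).
Check: σ(41) = 73·41 + 47 = 3040 = 31·98 + 2 ≡ 2 (mod 98).

41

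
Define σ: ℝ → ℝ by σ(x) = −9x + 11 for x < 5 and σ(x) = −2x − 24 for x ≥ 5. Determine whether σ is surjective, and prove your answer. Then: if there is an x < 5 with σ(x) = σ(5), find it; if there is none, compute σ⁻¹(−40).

8

Both pieces are strictly decreasing (slopes −9 and −2), so each is injective on its own interval.
The left piece maps (−∞, 5) onto (−34, ∞); the right piece maps [5, ∞) onto (−∞, −34].
These images together cover ℝ, so σ is surjective.
Because the two images are disjoint, no x < 5 has σ(x) = σ(5), so we compute σ⁻¹(−40): −40 lies in (−∞, −34], so solve −2x − 24 = −40: x = (−40 + 24)/(−2) = 8.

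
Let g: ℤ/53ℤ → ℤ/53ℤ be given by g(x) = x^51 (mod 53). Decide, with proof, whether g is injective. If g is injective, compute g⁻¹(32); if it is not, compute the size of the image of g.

Since 53 is prime, the nonzero elements of ℤ/53ℤ form a cyclic group of order 52.
As gcd(51, 52) = 1, raising to the 51st power is a bijection on this group: if u^51 ≡ v^51 then (uv^{−1})^51 = 1, and the only element of order dividing gcd(51, 52) = 1 is 1, so u = v.
With g(0) = 0 this makes g injective on all of ℤ/53ℤ, hence bijective (finite equal-size domain and codomain). In particular g is injective.
Since g is injective, we find the preimage of 32. The inverse of x ↦ x^51 on (ℤ/53ℤ)^× is x ↦ x^51, because 51·51 = 2601 = 50·52 + 1 ≡ 1 (mod 52) and x^{52} = 1 for x ≠ 0 (Fermat). So g⁻¹(32) = 32^51 mod 53.
Repeated squaring mod 53: 32^1 ≡ 32, 32^2 ≡ 32² = 1024 ≡ 17, 32^4 ≡ 17² = 289 ≡ 24, 32^8 ≡ 24² = 576 ≡ 46, 32^16 ≡ 46² = 2116 ≡ 49, 32^32 ≡ 49² = 2401 ≡ 16. Since 51 = 32 + 16 + 2 + 1, 32^51 ≡ 16·49·17·32: 16·49 = 784 ≡ 42, then 42·17 = 714 ≡ 25, then 25·32 = 800 ≡ 5. So 32^51 ≡ 5 (mod 53).
Hence g⁻¹(32) = 5.

5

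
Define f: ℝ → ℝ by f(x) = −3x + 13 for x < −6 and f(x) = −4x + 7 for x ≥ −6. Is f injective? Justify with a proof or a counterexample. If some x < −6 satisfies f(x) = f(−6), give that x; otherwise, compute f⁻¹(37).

-8

Both pieces are strictly decreasing (slopes −3 and −4), so each is injective on its own interval.
The left piece maps (−∞, −6) onto (31, ∞); the right piece maps [−6, ∞) onto (−∞, 31].
These images are disjoint, so no value is attained by both pieces. Thus f is injective.
Because the two images are disjoint, no x < −6 has f(x) = f(−6), so we compute f⁻¹(37): 37 lies in (31, ∞), so solve −3x + 13 = 37: x = (37 − 13)/(−3) = −8.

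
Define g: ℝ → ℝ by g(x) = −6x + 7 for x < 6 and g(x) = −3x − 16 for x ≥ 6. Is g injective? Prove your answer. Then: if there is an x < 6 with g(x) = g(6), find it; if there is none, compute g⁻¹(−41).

Both pieces are strictly decreasing (slopes −6 and −3), so each is injective on its own interval.
The left piece maps (−∞, 6) onto (−29, ∞); the right piece maps [6, ∞) onto (−∞, −34].
These images are disjoint, so no value is attained by both pieces. Thus g is injective.
Because the two images are disjoint, no x < 6 has g(x) = g(6), so we compute g⁻¹(−41): −41 lies in (−∞, −34], so solve −3x − 16 = −41: x = (−41 + 16)/(−3) = 25/3.

25/3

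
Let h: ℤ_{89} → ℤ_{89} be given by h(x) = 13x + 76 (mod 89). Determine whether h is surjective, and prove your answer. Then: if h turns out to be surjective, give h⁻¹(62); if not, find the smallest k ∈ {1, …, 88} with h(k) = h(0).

40

Since gcd(13, 89) = 1, 13 is invertible modulo 89. Euclid's algorithm: 89 = 6·13 + 11, 13 = 1·11 + 2, 11 = 5·2 + 1; back-substituting gives 1 = 48·13 − 7·89, so 13⁻¹ ≡ 48 (mod 89).
For any y ∈ ℤ_{89}, x = 48(y − 76) mod 89 satisfies h(x) = 13·48(y − 76) + 76 ≡ y (since 13·48 ≡ 1 mod 89). So every y has a preimage.
Hence h is surjective.
Since h is surjective, we compute h⁻¹(62): solve 13x + 76 ≡ 62 (mod 89), i.e. 13x ≡ 75 (mod 89).
Multiplying by 13⁻¹ = 48 gives x ≡ 48·75 = 3600 = 40·89 + 40 ≡ 40 (mod 89).
Check: h(40) = 13·40 + 76 = 596 = 6·89 + 62 ≡ 62 (mod 89).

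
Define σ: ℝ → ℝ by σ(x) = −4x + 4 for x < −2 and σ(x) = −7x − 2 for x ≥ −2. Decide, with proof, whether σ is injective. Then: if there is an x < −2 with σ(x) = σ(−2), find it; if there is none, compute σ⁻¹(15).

-11/4

Both pieces are strictly decreasing (slopes −4 and −7), so each is injective on its own interval.
The left piece maps (−∞, −2) onto (12, ∞); the right piece maps [−2, ∞) onto (−∞, 12].
These images are disjoint, so no value is attained by both pieces. Therefore σ is injective.
Because the two images are disjoint, no x < −2 has σ(x) = σ(−2), so we compute σ⁻¹(15): 15 lies in (12, ∞), so solve −4x + 4 = 15: x = (15 − 4)/(−4) = −11/4.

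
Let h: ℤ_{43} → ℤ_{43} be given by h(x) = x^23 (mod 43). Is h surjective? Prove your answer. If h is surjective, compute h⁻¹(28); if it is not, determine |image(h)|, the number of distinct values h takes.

Since 43 is prime, the nonzero elements of ℤ_{43} form a cyclic group of order 42.
As gcd(23, 42) = 1, raising to the 23rd power is a bijection on this group: if u^23 ≡ v^23 then (uv^{−1})^23 = 1, and the only element of order dividing gcd(23, 42) = 1 is 1, so u = v.
With h(0) = 0 this makes h injective on all of ℤ_{43}, hence bijective (finite equal-size domain and codomain). In particular h is surjective.
Since h is surjective, we find the preimage of 28. The inverse of x ↦ x^23 on (ℤ_{43})^× is x ↦ x^11, because 23·11 = 253 = 6·42 + 1 ≡ 1 (mod 42) and x^{42} = 1 for x ≠ 0 (Fermat). So h⁻¹(28) = 28^11 mod 43.
Repeated squaring mod 43: 28^1 ≡ 28, 28^2 ≡ 28² = 784 ≡ 10, 28^4 ≡ 10² = 100 ≡ 14, 28^8 ≡ 14² = 196 ≡ 24. Since 11 = 8 + 2 + 1, 28^11 ≡ 24·10·28: 24·10 = 240 ≡ 25, then 25·28 = 700 ≡ 12. So 28^11 ≡ 12 (mod 43).
Hence h⁻¹(28) = 12.

12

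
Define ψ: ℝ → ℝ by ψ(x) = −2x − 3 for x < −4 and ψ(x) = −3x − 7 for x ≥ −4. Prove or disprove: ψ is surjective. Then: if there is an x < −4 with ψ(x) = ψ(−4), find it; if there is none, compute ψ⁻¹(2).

Both pieces are strictly decreasing (slopes −2 and −3), so each is injective on its own interval.
The left piece maps (−∞, −4) onto (5, ∞); the right piece maps [−4, ∞) onto (−∞, 5].
These images together cover ℝ, so ψ is surjective.
Because the two images are disjoint, no x < −4 has ψ(x) = ψ(−4), so we compute ψ⁻¹(2): 2 lies in (−∞, 5], so solve −3x − 7 = 2: x = (2 + 7)/(−3) = −3.

-3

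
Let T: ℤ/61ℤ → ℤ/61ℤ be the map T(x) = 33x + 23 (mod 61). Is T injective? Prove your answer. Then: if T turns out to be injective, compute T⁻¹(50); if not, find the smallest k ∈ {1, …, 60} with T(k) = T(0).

If T(s) = T(t), then 33s ≡ 33t (mod 61). Because gcd(33, 61) = 1, we may cancel 33 to get s ≡ t (mod 61).
So T is injective.
We now compute 33⁻¹ mod 61 explicitly. Euclid's algorithm: 61 = 1·33 + 28, 33 = 1·28 + 5, 28 = 5·5 + 3, 5 = 1·3 + 2, 3 = 1·2 + 1; back-substituting gives 1 = 37·33 − 20·61, so 33⁻¹ ≡ 37 (mod 61).
Since T is injective, we find T⁻¹(50): we need 33x ≡ 50 − 23 ≡ 27 (mod 61). Using 33⁻¹ = 37: x ≡ 37·27 = 999 = 16·61 + 23, so x = 23.
Check: T(23) = 33·23 + 23 = 782 = 12·61 + 50 ≡ 50 (mod 61).

23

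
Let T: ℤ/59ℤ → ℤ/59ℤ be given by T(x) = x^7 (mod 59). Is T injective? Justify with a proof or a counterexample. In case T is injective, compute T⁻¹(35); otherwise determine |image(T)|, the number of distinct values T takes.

Since 59 is prime, the nonzero elements of ℤ/59ℤ form a cyclic group of order 58.
As gcd(7, 58) = 1, raising to the 7th power is a bijection on this group: if a^7 ≡ b^7 then (ab^{−1})^7 = 1, and the only element of order dividing gcd(7, 58) = 1 is 1, so a = b.
With T(0) = 0 this makes T injective on all of ℤ/59ℤ, hence bijective (finite equal-size domain and codomain). In particular T is injective.
Since T is injective, we find the preimage of 35. The inverse of x ↦ x^7 on (ℤ/59ℤ)^× is x ↦ x^25, because 7·25 = 175 = 3·58 + 1 ≡ 1 (mod 58) and x^{58} = 1 for x ≠ 0 (Fermat). So T⁻¹(35) = 35^25 mod 59.
Repeated squaring mod 59: 35^1 ≡ 35, 35^2 ≡ 35² = 1225 ≡ 45, 35^4 ≡ 45² = 2025 ≡ 19, 35^8 ≡ 19² = 361 ≡ 7, 35^16 ≡ 7² = 49. Since 25 = 16 + 8 + 1, 35^25 ≡ 49·7·35: 49·7 = 343 ≡ 48, then 48·35 = 1680 ≡ 28. So 35^25 ≡ 28 (mod 59).
Hence T⁻¹(35) = 28.

28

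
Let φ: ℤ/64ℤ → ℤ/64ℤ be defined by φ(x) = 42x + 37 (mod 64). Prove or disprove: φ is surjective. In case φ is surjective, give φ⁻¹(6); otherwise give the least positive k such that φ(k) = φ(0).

32

Since gcd(42, 64) = 2, we have 42x ≡ 0 (mod 2) for all x, so φ(x) ≡ 1 (mod 2).
But 0 ≢ 1 (mod 2), so 0 ∈ ℤ/64ℤ has no preimage. Hence φ is not surjective.
Since φ is not surjective, we find the least positive k with φ(k) = φ(0): this means 42k ≡ 0 (mod 64), i.e. 64 ∣ 42k. Since gcd(42, 64) = 2, dividing through by 2 this holds exactly when 32 ∣ 21k, and as gcd(21, 32) = 1, exactly when 32 ∣ k.
The smallest positive such k is 32.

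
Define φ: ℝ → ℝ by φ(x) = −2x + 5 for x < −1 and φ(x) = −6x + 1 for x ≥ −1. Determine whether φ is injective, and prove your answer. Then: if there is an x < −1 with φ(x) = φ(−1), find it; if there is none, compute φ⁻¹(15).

Both pieces are strictly decreasing (slopes −2 and −6), so each is injective on its own interval.
The left piece maps (−∞, −1) onto (7, ∞); the right piece maps [−1, ∞) onto (−∞, 7].
These images are disjoint, so no value is attained by both pieces. So φ is injective.
Because the two images are disjoint, no x < −1 has φ(x) = φ(−1), so we compute φ⁻¹(15): 15 lies in (7, ∞), so solve −2x + 5 = 15: x = (15 − 5)/(−2) = −5.

-5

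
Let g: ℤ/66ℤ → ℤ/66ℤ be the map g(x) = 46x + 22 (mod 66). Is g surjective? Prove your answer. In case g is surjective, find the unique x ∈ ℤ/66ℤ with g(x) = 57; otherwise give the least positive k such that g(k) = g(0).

Since gcd(46, 66) = 2, we have 46x ≡ 0 (mod 2) for all x, so g(x) ≡ 0 (mod 2).
But 1 ≢ 0 (mod 2), so 1 ∈ ℤ/66ℤ has no preimage. Therefore g is not surjective.
Since g is not surjective, we find the least positive k with g(k) = g(0): this means 46k ≡ 0 (mod 66), i.e. 66 ∣ 46k. Since gcd(46, 66) = 2, dividing through by 2 this holds exactly when 33 ∣ 23k, and as gcd(23, 33) = 1, exactly when 33 ∣ k.
The smallest positive such k is 33.

33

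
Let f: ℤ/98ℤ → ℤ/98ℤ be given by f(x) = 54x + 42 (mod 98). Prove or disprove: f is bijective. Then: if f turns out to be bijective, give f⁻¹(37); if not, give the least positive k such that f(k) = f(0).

49

Recall that f is injective if f(u) = f(v) implies u = v.
We have gcd(54, 98) = 2 > 1. Taking u = 0 and v = 49: f(0) = 42 and f(49) = 54·49 + 42 = 2688 ≡ 42 (mod 98).
So f(0) = f(49) while 0 ≠ 49, thus f is not injective, hence not bijective.
Since f is not bijective, we find the least positive k with f(k) = f(0): this means 54k ≡ 0 (mod 98), i.e. 98 ∣ 54k. Since gcd(54, 98) = 2, dividing through by 2 this holds exactly when 49 ∣ 27k, and as gcd(27, 49) = 1, exactly when 49 ∣ k.
The smallest positive such k is 49.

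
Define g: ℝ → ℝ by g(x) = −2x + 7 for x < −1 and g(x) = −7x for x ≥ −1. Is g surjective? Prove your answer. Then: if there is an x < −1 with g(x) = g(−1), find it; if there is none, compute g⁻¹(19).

Both pieces are strictly decreasing (slopes −2 and −7), so each is injective on its own interval.
The left piece maps (−∞, −1) onto (9, ∞); the right piece maps [−1, ∞) onto (−∞, 7].
The union (9, ∞) ∪ (−∞, 7] omits the interval between 9 and 7; in particular 9 has no preimage. So g is not surjective.
Because the two images are disjoint, no x < −1 has g(x) = g(−1), so we compute g⁻¹(19): 19 lies in (9, ∞), so solve −2x + 7 = 19: x = (19 − 7)/(−2) = −6.

-6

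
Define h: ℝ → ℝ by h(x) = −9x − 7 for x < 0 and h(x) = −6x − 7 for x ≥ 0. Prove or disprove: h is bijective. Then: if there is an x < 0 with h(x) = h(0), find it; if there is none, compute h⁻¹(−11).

2/3

Both pieces are strictly decreasing (slopes −9 and −6), so each is injective on its own interval.
The left piece maps (−∞, 0) onto (−7, ∞); the right piece maps [0, ∞) onto (−∞, −7].
Since −7 = −7, the images partition ℝ: h is injective and surjective, hence bijective.
Because the two images are disjoint, no x < 0 has h(x) = h(0), so we compute h⁻¹(−11): −11 lies in (−∞, −7], so solve −6x − 7 = −11: x = (−11 + 7)/(−6) = 2/3.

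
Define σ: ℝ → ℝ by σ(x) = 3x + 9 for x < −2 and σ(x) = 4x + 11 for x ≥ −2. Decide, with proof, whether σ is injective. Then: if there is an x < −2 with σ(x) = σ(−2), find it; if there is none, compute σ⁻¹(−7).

Both pieces are strictly increasing (slopes 3 and 4), so each is injective on its own interval.
The left piece maps (−∞, −2) onto (−∞, 3); the right piece maps [−2, ∞) onto [3, ∞).
These images are disjoint, so no value is attained by both pieces. Hence σ is injective.
Because the two images are disjoint, no x < −2 has σ(x) = σ(−2), so we compute σ⁻¹(−7): −7 lies in (−∞, 3), so solve 3x + 9 = −7: x = (−7 − 9)/3 = −16/3.

-16/3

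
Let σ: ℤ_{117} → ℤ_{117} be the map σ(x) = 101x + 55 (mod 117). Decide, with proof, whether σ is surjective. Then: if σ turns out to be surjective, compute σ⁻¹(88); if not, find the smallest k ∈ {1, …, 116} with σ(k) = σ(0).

Since gcd(101, 117) = 1, 101 is invertible modulo 117. Euclid's algorithm: 117 = 1·101 + 16, 101 = 6·16 + 5, 16 = 3·5 + 1; back-substituting gives 1 = 95·101 − 82·117, so 101⁻¹ ≡ 95 (mod 117).
Then y ↦ 95(y − 55) is a two-sided inverse to σ, so every y ∈ ℤ_{117} has a preimage.
Thus σ is surjective.
Since σ is surjective, we find σ⁻¹(88): we need 101x ≡ 88 − 55 ≡ 33 (mod 117). Using 101⁻¹ = 95: x ≡ 95·33 = 3135 = 26·117 + 93, so x = 93.
Check: σ(93) = 101·93 + 55 = 9448 = 80·117 + 88 ≡ 88 (mod 117).

93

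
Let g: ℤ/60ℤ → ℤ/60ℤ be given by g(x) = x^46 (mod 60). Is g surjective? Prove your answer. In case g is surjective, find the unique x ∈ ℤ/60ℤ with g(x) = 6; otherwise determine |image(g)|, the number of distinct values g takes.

12

g(2): Repeated squaring mod 60: 2^1 ≡ 2, 2^2 ≡ 2² = 4, 2^4 ≡ 4² = 16, 2^8 ≡ 16² = 256 ≡ 16, 2^16 ≡ 16² = 256 ≡ 16, 2^32 ≡ 16² = 256 ≡ 16. Since 46 = 32 + 8 + 4 + 2, 2^46 ≡ 16·16·16·4: 16·16 = 256 ≡ 16, then 16·16 = 256 ≡ 16, then 16·4 = 64 ≡ 4. So 2^46 ≡ 4 (mod 60).
g(8): Repeated squaring mod 60: 8^1 ≡ 8, 8^2 ≡ 8² = 64 ≡ 4, 8^4 ≡ 4² = 16, 8^8 ≡ 16² = 256 ≡ 16, 8^16 ≡ 16² = 256 ≡ 16, 8^32 ≡ 16² = 256 ≡ 16. Since 46 = 32 + 8 + 4 + 2, 8^46 ≡ 16·16·16·4: 16·16 = 256 ≡ 16, then 16·16 = 256 ≡ 16, then 16·4 = 64 ≡ 4. So 8^46 ≡ 4 (mod 60).
So g(2) = g(8) = 4 while 2 ≠ 8, thus g is not injective.
A non-injective map from the 60-element set ℤ/60ℤ to itself takes at most 59 distinct values, so it cannot be surjective. So g is not surjective.
Since g is not surjective, we determine |image(g)|. Computing x^46 mod 60 for each x (by repeated squaring, reducing mod 60 at every step), the values g(0), g(1), …, g(59) are: 0, 1, 4, 9, 16, 25, 36, 49, 4, 21, 40, 1, 24, 49, 16, 45, 16, 49, 24, 1, 40, 21, 4, 49, 36, 25, 16, 9, 4, 1, 0, 1, 4, 9, 16, 25, 36, 49, 4, 21, 40, 1, 24, 49, 16, 45, 16, 49, 24, 1, 40, 21, 4, 49, 36, 25, 16, 9, 4, 1.
The distinct values are {0, 1, 4, 9, 16, 21, 24, 25, 36, 40, 45, 49}; there are 12 of them.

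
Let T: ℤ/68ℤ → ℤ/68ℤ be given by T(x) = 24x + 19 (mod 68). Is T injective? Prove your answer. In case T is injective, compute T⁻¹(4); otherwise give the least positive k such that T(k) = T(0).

We have gcd(24, 68) = 4 > 1. Taking u = 0 and v = 17: T(0) = 19 and T(17) = 24·17 + 19 = 427 ≡ 19 (mod 68).
So T(0) = T(17) while 0 ≠ 17, so T is not injective.
Since T is not injective, we find the least positive k with T(k) = T(0): this means 24k ≡ 0 (mod 68), i.e. 68 ∣ 24k. Since gcd(24, 68) = 4, dividing through by 4 this holds exactly when 17 ∣ 6k, and as gcd(6, 17) = 1, exactly when 17 ∣ k.
The smallest positive such k is 17.

17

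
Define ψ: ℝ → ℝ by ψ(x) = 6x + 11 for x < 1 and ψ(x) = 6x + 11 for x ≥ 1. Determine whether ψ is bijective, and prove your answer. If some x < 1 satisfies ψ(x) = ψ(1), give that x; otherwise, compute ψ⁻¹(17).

Both pieces are strictly increasing (slopes 6 and 6), so each is injective on its own interval.
The left piece maps (−∞, 1) onto (−∞, 17); the right piece maps [1, ∞) onto [17, ∞).
Since 17 = 17, the images partition ℝ: ψ is injective and surjective, hence bijective.
Because the two images are disjoint, no x < 1 has ψ(x) = ψ(1), so we compute ψ⁻¹(17): 17 lies in [17, ∞), so solve 6x + 11 = 17: x = (17 − 11)/6 = 1.

1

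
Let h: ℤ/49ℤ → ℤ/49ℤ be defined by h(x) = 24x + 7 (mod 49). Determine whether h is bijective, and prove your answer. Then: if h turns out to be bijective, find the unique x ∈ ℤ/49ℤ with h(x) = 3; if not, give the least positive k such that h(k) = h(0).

8

Suppose h(x_1) = h(x_2) in ℤ/49ℤ. Then 24x_1 + 7 ≡ 24x_2 + 7 (mod 49), thus 24(x_1 − x_2) ≡ 0 (mod 49).
Since gcd(24, 49) = 1, 24 is invertible modulo 49, therefore x_1 − x_2 ≡ 0 (mod 49), i.e. x_1 = x_2.
We now compute 24⁻¹ mod 49 explicitly. Euclid's algorithm: 49 = 2·24 + 1; back-substituting gives 1 = 47·24 − 23·49, so 24⁻¹ ≡ 47 (mod 49).
Then y ↦ 47(y − 7) is a two-sided inverse to h, so every y ∈ ℤ/49ℤ has a preimage.
Hence h is bijective.
Since h is bijective, we compute h⁻¹(3): solve 24x + 7 ≡ 3 (mod 49), i.e. 24x ≡ 45 (mod 49).
Multiplying by 24⁻¹ = 47 gives x ≡ 47·45 = 2115 = 43·49 + 8 ≡ 8 (mod 49).
Check: h(8) = 24·8 + 7 = 199 = 4·49 + 3 ≡ 3 (mod 49).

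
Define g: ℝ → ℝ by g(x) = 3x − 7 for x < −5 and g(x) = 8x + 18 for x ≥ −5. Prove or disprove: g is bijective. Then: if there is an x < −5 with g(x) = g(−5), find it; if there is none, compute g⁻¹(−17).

Both pieces are strictly increasing (slopes 3 and 8), so each is injective on its own interval.
The left piece maps (−∞, −5) onto (−∞, −22); the right piece maps [−5, ∞) onto [−22, ∞).
Since −22 = −22, the images partition ℝ: g is injective and surjective, hence bijective.
Because the two images are disjoint, no x < −5 has g(x) = g(−5), so we compute g⁻¹(−17): −17 lies in [−22, ∞), so solve 8x + 18 = −17: x = (−17 − 18)/8 = −35/8.

-35/8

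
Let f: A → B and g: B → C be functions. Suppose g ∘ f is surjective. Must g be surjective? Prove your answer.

Let c ∈ C. Since g ∘ f is surjective, some a ∈ A has g(f(a)) = c. Then b = f(a) ∈ B satisfies g(b) = c. So g is surjective.

surjective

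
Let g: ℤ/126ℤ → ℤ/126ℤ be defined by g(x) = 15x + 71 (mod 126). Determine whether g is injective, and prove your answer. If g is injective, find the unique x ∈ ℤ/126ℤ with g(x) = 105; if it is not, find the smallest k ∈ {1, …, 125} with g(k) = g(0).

42

By definition, injectivity means: for all s, t in the domain, g(s) = g(t) implies s = t.
We have gcd(15, 126) = 3 > 1. Taking s = 0 and t = 42: g(0) = 71 and g(42) = 15·42 + 71 = 701 ≡ 71 (mod 126).
So g(0) = g(42) while 0 ≠ 42, thus g is not injective.
Since g is not injective, we find the least positive k with g(k) = g(0): this means 15k ≡ 0 (mod 126), i.e. 126 ∣ 15k. Since gcd(15, 126) = 3, dividing through by 3 this holds exactly when 42 ∣ 5k, and as gcd(5, 42) = 1, exactly when 42 ∣ k.
The smallest positive such k is 42.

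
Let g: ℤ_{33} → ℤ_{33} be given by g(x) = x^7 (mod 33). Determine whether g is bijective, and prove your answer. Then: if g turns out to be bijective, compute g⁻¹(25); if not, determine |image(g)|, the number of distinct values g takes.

Computing x^7 mod 33 for each x (by repeated squaring, reducing mod 33 at every step), the values g(0), g(1), …, g(32) are: 0, 1, 29, 9, 16, 14, 30, 28, 2, 15, 10, 11, 12, 7, 20, 27, 25, 8, 6, 13, 26, 21, 22, 23, 18, 31, 5, 3, 19, 17, 24, 4, 32.
Every element of ℤ_{33} appears exactly once in this list, so g is a bijection, and in particular bijective.
Since g is bijective, we read off the preimage of 25 from the same table: g(16) = 25, so g⁻¹(25) = 16.

16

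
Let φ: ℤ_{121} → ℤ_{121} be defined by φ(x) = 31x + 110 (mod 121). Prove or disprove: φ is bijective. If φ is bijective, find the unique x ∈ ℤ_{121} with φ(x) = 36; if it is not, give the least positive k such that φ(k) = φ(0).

Suppose φ(x_1) = φ(x_2) in ℤ_{121}. Then 31x_1 + 110 ≡ 31x_2 + 110 (mod 121), so 31(x_1 − x_2) ≡ 0 (mod 121).
Since gcd(31, 121) = 1, 31 is invertible modulo 121, thus x_1 − x_2 ≡ 0 (mod 121), i.e. x_1 = x_2.
We now compute 31⁻¹ mod 121 explicitly. Euclid's algorithm: 121 = 3·31 + 28, 31 = 1·28 + 3, 28 = 9·3 + 1; back-substituting gives 1 = 82·31 − 21·121, so 31⁻¹ ≡ 82 (mod 121).
For any y ∈ ℤ_{121}, x = 82(y − 110) mod 121 satisfies φ(x) = 31·82(y − 110) + 110 ≡ y (since 31·82 ≡ 1 mod 121). So every y has a preimage.
Thus φ is bijective.
Since φ is bijective, we find φ⁻¹(36): we need 31x ≡ 36 − 110 ≡ 47 (mod 121). Using 31⁻¹ = 82: x ≡ 82·47 = 3854 = 31·121 + 103, so x = 103.
Check: φ(103) = 31·103 + 110 = 3303 = 27·121 + 36 ≡ 36 (mod 121).

103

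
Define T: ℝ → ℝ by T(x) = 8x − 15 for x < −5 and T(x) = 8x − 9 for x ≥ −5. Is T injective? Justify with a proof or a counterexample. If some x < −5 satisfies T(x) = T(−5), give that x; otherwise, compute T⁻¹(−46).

-37/8

Both pieces are strictly increasing (slopes 8 and 8), so each is injective on its own interval.
The left piece maps (−∞, −5) onto (−∞, −55); the right piece maps [−5, ∞) onto [−49, ∞).
These images are disjoint, so no value is attained by both pieces. So T is injective.
Because the two images are disjoint, no x < −5 has T(x) = T(−5), so we compute T⁻¹(−46): −46 lies in [−49, ∞), so solve 8x − 9 = −46: x = (−46 + 9)/8 = −37/8.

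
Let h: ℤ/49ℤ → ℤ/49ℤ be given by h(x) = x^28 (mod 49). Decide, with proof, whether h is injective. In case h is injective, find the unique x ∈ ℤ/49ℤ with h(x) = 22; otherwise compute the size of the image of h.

4

h(3): Repeated squaring mod 49: 3^1 ≡ 3, 3^2 ≡ 3² = 9, 3^4 ≡ 9² = 81 ≡ 32, 3^8 ≡ 32² = 1024 ≡ 44, 3^16 ≡ 44² = 1936 ≡ 25. Since 28 = 16 + 8 + 4, 3^28 ≡ 25·44·32: 25·44 = 1100 ≡ 22, then 22·32 = 704 ≡ 18. So 3^28 ≡ 18 (mod 49).
h(4): Repeated squaring mod 49: 4^1 ≡ 4, 4^2 ≡ 4² = 16, 4^4 ≡ 16² = 256 ≡ 11, 4^8 ≡ 11² = 121 ≡ 23, 4^16 ≡ 23² = 529 ≡ 39. Since 28 = 16 + 8 + 4, 4^28 ≡ 39·23·11: 39·23 = 897 ≡ 15, then 15·11 = 165 ≡ 18. So 4^28 ≡ 18 (mod 49).
So h(3) = h(4) = 18 while 3 ≠ 4, hence h is not injective.
Since h is not injective, we determine |image(h)|. Computing x^28 mod 49 for each x (by repeated squaring, reducing mod 49 at every step), the values h(0), h(1), …, h(48) are: 0, 1, 30, 18, 18, 30, 1, 0, 1, 30, 18, 18, 30, 1, 0, 1, 30, 18, 18, 30, 1, 0, 1, 30, 18, 18, 30, 1, 0, 1, 30, 18, 18, 30, 1, 0, 1, 30, 18, 18, 30, 1, 0, 1, 30, 18, 18, 30, 1.
The distinct values are {0, 1, 18, 30}; there are 4 of them.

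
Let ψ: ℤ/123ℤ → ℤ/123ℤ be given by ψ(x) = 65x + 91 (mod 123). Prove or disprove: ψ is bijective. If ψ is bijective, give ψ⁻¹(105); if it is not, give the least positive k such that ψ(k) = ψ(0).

4

Suppose ψ(s) = ψ(t) in ℤ/123ℤ. Then 65s + 91 ≡ 65t + 91 (mod 123), thus 65(s − t) ≡ 0 (mod 123).
Since gcd(65, 123) = 1, 65 is invertible modulo 123, therefore s − t ≡ 0 (mod 123), i.e. s = t.
We now compute 65⁻¹ mod 123 explicitly. Euclid's algorithm: 123 = 1·65 + 58, 65 = 1·58 + 7, 58 = 8·7 + 2, 7 = 3·2 + 1; back-substituting gives 1 = 53·65 − 28·123, so 65⁻¹ ≡ 53 (mod 123).
Then y ↦ 53(y − 91) is a two-sided inverse to ψ, so every y ∈ ℤ/123ℤ has a preimage.
So ψ is bijective.
Since ψ is bijective, we find ψ⁻¹(105): we need 65x ≡ 105 − 91 ≡ 14 (mod 123). Using 65⁻¹ = 53: x ≡ 53·14 = 742 = 6·123 + 4, so x = 4.
Check: ψ(4) = 65·4 + 91 = 351 = 2·123 + 105 ≡ 105 (mod 123).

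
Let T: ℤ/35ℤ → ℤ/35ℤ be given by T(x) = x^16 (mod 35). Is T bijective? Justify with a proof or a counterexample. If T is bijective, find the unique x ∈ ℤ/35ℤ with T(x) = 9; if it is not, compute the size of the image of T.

8

T(3): Repeated squaring mod 35: 3^1 ≡ 3, 3^2 ≡ 3² = 9, 3^4 ≡ 9² = 81 ≡ 11, 3^8 ≡ 11² = 121 ≡ 16, 3^16 ≡ 16² = 256 ≡ 11. So 3^16 ≡ 11 (mod 35).
T(4): Repeated squaring mod 35: 4^1 ≡ 4, 4^2 ≡ 4² = 16, 4^4 ≡ 16² = 256 ≡ 11, 4^8 ≡ 11² = 121 ≡ 16, 4^16 ≡ 16² = 256 ≡ 11. So 4^16 ≡ 11 (mod 35).
So T(3) = T(4) = 11 while 3 ≠ 4, thus T is not injective, hence not bijective.
Since T is not bijective, we determine |image(T)|. Computing x^16 mod 35 for each x (by repeated squaring, reducing mod 35 at every step), the values T(0), T(1), …, T(34) are: 0, 1, 16, 11, 11, 30, 1, 21, 1, 16, 25, 11, 16, 1, 21, 15, 16, 11, 11, 16, 15, 21, 1, 16, 11, 25, 16, 1, 21, 1, 30, 11, 11, 16, 1.
The distinct values are {0, 1, 11, 15, 16, 21, 25, 30}; there are 8 of them.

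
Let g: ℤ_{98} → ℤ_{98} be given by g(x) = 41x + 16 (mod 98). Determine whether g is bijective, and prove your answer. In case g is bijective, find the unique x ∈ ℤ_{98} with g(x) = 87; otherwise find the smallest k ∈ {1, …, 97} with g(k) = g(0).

83

Suppose g(x_1) = g(x_2) in ℤ_{98}. Then 41x_1 + 16 ≡ 41x_2 + 16 (mod 98), hence 41(x_1 − x_2) ≡ 0 (mod 98).
Since gcd(41, 98) = 1, 41 is invertible modulo 98, therefore x_1 − x_2 ≡ 0 (mod 98), i.e. x_1 = x_2.
We now compute 41⁻¹ mod 98 explicitly. Euclid's algorithm: 98 = 2·41 + 16, 41 = 2·16 + 9, 16 = 1·9 + 7, 9 = 1·7 + 2, 7 = 3·2 + 1; back-substituting gives 1 = 55·41 − 23·98, so 41⁻¹ ≡ 55 (mod 98).
Then y ↦ 55(y − 16) is a two-sided inverse to g, so every y ∈ ℤ_{98} has a preimage.
Thus g is bijective.
Since g is bijective, we compute g⁻¹(87): solve 41x + 16 ≡ 87 (mod 98), i.e. 41x ≡ 71 (mod 98).
Multiplying by 41⁻¹ = 55 gives x ≡ 55·71 = 3905 = 39·98 + 83 ≡ 83 (mod 98).
Check: g(83) = 41·83 + 16 = 3419 = 34·98 + 87 ≡ 87 (mod 98).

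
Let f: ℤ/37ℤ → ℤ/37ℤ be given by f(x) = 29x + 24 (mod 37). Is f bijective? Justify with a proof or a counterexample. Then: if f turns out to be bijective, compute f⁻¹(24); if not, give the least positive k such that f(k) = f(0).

0

Recall that injectivity means: for all s, t in the domain, f(s) = f(t) implies s = t.
If f(s) = f(t), then 29s ≡ 29t (mod 37). Because gcd(29, 37) = 1, we may cancel 29 to get s ≡ t (mod 37).
We now compute 29⁻¹ mod 37 explicitly. Euclid's algorithm: 37 = 1·29 + 8, 29 = 3·8 + 5, 8 = 1·5 + 3, 5 = 1·3 + 2, 3 = 1·2 + 1; back-substituting gives 1 = 23·29 − 18·37, so 29⁻¹ ≡ 23 (mod 37).
Then y ↦ 23(y − 24) is a two-sided inverse to f, so every y ∈ ℤ/37ℤ has a preimage.
Hence f is bijective.
Since f is bijective, we find f⁻¹(24): we need 29x ≡ 24 − 24 ≡ 0 (mod 37). Using 29⁻¹ = 23: x ≡ 23·0 = 0, so x = 0.
Check: f(0) = 29·0 + 24 = 24 ≡ 24 (mod 37).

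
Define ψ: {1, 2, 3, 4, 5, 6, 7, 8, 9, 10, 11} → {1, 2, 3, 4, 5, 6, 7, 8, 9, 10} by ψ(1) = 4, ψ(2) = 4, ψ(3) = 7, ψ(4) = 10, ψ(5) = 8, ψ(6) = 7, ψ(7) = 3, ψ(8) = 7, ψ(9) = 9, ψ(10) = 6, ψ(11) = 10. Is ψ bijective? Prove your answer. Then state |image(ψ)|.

7

ψ(1) = 4 = ψ(2) with 1 ≠ 2, so ψ is not injective, hence not bijective.
The image of ψ is {3, 4, 6, 7, 8, 9, 10}, which has 7 elements.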